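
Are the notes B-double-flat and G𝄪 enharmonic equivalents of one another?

Bbb is pitch class 9; G## is pitch class 9.
All spellings map to pitch class 9, so they are enharmonically equivalent.

Yes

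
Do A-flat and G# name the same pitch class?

Ab = pitch class 8 and G# = pitch class 8 — the same pitch class, so they are enharmonic equivalents.

Yes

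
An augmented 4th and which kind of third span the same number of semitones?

An augmented fourth spans 6 semitones.
A third spanning 6 semitones is doubly augmented (the major third is 4).

doubly augmented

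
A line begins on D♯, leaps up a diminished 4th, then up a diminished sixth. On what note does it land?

Ebb

A diminished fourth up from D# is G (letter G, 4 semitones up).
A diminished sixth up from G is Ebb (letter E, 7 semitones up).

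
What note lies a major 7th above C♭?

Bb

A seventh above C lands on the letter B.
A major seventh spans 11 semitones, so Cb moves to pitch class 10. On the letter B that is Bb.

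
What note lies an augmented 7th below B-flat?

Cbb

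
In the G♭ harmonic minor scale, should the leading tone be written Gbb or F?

Each scale degree takes a distinct letter name. Degree 7 of a scale on G must use the letter F.
F and Gbb are enharmonically the same pitch, but only F uses the letter F, so it is the correct spelling here.

F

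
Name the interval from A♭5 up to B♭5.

Counting letters A–B gives a second.
Ab→Bb = 2 semitones, exactly the major second.

major second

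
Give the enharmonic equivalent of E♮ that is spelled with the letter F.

Fb

Plain F sits 1 semitone above E, so on the letter F the same pitch needs a flat: Fb.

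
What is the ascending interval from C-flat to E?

augmented third

The letter names run C→E, a span of 2 letter steps, so the interval is some kind of third.
Cb to E is 5 semitones. A major third is 4, so 5 makes it augmented.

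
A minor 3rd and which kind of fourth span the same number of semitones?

doubly diminished

A minor third spans 3 semitones.
A fourth spanning 3 semitones is doubly diminished (the perfect fourth is 5).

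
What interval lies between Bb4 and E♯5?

doubly augmented fourth

The letter names run B→E, a span of 3 letter steps, so the interval is some kind of fourth.
Bb to E# is 7 semitones. A perfect fourth is 5, so 7 makes it doubly augmented.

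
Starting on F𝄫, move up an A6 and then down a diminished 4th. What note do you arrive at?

An augmented sixth up from Fbb is Db (letter D, 10 semitones up).
A diminished fourth down from Db is A (letter A, 4 semitones down).

A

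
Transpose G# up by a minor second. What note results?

A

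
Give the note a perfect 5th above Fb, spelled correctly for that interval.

A fifth above F lands on the letter C.
A perfect fifth spans 7 semitones, so Fb moves to pitch class 11. On the letter C that is Cb.

Cb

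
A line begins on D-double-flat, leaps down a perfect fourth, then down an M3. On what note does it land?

A perfect fourth down from Dbb is Abb (letter A, 5 semitones down).
A major third down from Abb is Fbb (letter F, 4 semitones down).

Fbb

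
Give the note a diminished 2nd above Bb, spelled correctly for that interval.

Cbb

A second above B lands on the letter C.
A diminished second spans 0 semitones, so Bb moves to pitch class 10. On the letter C that is Cbb.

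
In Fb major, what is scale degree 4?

The Fb major scale runs Fb Gb Ab Bbb Cb Db Eb.
Degree 4 is Bbb.

Bbb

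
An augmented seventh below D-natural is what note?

Ebb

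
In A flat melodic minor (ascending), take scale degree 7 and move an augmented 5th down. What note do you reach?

Cb

Scale degree 7 of Ab melodic minor (ascending) is G.
An augmented fifth (8 semitones) below G lands on the letter C, giving Cb.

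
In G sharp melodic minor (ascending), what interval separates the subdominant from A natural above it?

minor sixth

The subdominant of G# melodic minor (ascending) is C#.
C# up to A: letters C→A make it a sixth; 8 semitones makes it minor.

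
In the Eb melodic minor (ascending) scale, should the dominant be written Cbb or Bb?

Each scale degree takes a distinct letter name. Degree 5 of a scale on E must use the letter B.
Bb and Cbb are enharmonically the same pitch, but only Bb uses the letter B, so it is the correct spelling here.

Bb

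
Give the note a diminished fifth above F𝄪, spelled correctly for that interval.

C#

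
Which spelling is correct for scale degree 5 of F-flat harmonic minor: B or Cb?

Cb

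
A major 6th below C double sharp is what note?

E#

A sixth below C lands on the letter E.
A major sixth spans 9 semitones, so C## moves to pitch class 5. On the letter E that is E#.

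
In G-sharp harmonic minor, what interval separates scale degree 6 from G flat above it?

Scale degree 6 of G# harmonic minor is E.
E up to Gb: letters E→G make it a third; 2 semitones makes it diminished.

diminished third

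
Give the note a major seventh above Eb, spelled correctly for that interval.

D

A seventh above E lands on the letter D.
A major seventh spans 11 semitones, so Eb moves to pitch class 2. On the letter D that is D.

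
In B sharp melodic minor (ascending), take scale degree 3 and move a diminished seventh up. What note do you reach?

Scale degree 3 of B# melodic minor (ascending) is D#.
A diminished seventh (9 semitones) above D# lands on the letter C, giving C.

C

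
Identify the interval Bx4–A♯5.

Counting letters B–C–D–E–F–G–A gives a seventh.
B##→A# = 9 semitones, 2 narrower than the major seventh (11), so diminished.

diminished seventh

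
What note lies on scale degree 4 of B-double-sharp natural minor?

Degree 4 takes the letter 3 steps above B, which is E.
In natural minor, degree 4 sits 5 semitones above the tonic. B## + 5 semitones is pitch class 6, spelled on E as E##.

E##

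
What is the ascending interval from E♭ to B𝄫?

diminished fifth

The letter names run E→B, a span of 4 letter steps, so the interval is some kind of fifth.
Eb to Bbb is 6 semitones. A perfect fifth is 7, so 6 makes it diminished.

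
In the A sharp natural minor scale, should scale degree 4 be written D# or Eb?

D#

Each scale degree takes a distinct letter name. Degree 4 of a scale on A must use the letter D.
D# and Eb are enharmonically the same pitch, but only D# uses the letter D, so it is the correct spelling here.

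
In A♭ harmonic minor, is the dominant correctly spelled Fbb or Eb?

Each scale degree takes a distinct letter name. Degree 5 of a scale on A must use the letter E.
Eb and Fbb are enharmonically the same pitch, but only Eb uses the letter E, so it is the correct spelling here.

Eb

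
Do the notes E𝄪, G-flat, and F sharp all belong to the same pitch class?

Yes

E## is pitch class 6; Gb is pitch class 6; F# is pitch class 6.
All spellings map to pitch class 6, so they are enharmonically equivalent.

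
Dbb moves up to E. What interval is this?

Counting letters D–E gives a second.
Dbb→E = 4 semitones, 2 wider than the major second (2), so doubly augmented.

doubly augmented second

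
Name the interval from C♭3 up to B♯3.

doubly augmented seventh

The letter names run C→B, a span of 6 letter steps, so the interval is some kind of seventh.
Cb to B# is 13 semitones. A major seventh is 11, so 13 makes it doubly augmented.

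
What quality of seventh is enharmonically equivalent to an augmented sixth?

An augmented sixth spans 10 semitones.
A seventh spanning 10 semitones is minor (the major seventh is 11).

minor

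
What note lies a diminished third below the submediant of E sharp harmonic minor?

The submediant of E# harmonic minor is C#.
A diminished third (2 semitones) below C# lands on the letter A, giving A##.

A##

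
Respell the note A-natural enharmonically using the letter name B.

Bbb

Plain B sits 2 semitones above A, so on the letter B the same pitch needs a double flat: Bbb.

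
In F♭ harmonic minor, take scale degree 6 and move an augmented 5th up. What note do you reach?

Ab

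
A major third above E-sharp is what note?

A third above E lands on the letter G.
A major third spans 4 semitones, so E# moves to pitch class 9. On the letter G that is G##.

G##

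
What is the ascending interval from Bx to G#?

The letter names run B→G, a span of 5 letter steps, so the interval is some kind of sixth.
B## to G# is 7 semitones. A major sixth is 9, so 7 makes it diminished.

diminished sixth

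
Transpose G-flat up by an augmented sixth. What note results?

A sixth above G lands on the letter E.
An augmented sixth spans 10 semitones, so Gb moves to pitch class 4. On the letter E that is E.

E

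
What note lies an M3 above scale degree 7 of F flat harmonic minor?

G

Scale degree 7 of Fb harmonic minor is Eb.
A major third (4 semitones) above Eb lands on the letter G, giving G.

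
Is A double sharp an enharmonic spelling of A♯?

A## is pitch class 11; A# is pitch class 10.
The pitch classes differ (11 vs. 10), so they are not enharmonic equivalents.

No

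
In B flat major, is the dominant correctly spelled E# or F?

F

Each scale degree takes a distinct letter name. Degree 5 of a scale on B must use the letter F.
F and E# are enharmonically the same pitch, but only F uses the letter F, so it is the correct spelling here.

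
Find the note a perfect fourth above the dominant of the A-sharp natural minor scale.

A#

The dominant of A# natural minor is E#.
A perfect fourth (5 semitones) above E# lands on the letter A, giving A#.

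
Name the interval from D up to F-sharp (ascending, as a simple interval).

The letter names run D→F, a span of 2 letter steps, so the interval is some kind of third.
D to F# is 4 semitones. A major third is 4, so 4 makes it major.

major third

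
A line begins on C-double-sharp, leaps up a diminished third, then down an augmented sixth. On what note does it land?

Gb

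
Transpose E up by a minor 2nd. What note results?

F

E up a major second is F#, so the target letter is F.
From E, a minor second is 1 semitone up: F.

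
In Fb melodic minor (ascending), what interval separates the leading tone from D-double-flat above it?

diminished seventh

The leading tone of Fb melodic minor (ascending) is Eb.
Eb up to Dbb: letters E→D make it a seventh; 9 semitones makes it diminished.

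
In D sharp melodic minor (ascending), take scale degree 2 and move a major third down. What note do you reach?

Scale degree 2 of D# melodic minor (ascending) is E#.
A major third (4 semitones) below E# lands on the letter C, giving C#.

C#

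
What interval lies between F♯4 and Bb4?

diminished fourth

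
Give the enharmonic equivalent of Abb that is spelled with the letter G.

Plain G sits at the same pitch as Abb, so on the letter G the same pitch needs a natural: G.

G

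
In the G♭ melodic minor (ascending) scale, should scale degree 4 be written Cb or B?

Cb

Each scale degree takes a distinct letter name. Degree 4 of a scale on G must use the letter C.
Cb and B are enharmonically the same pitch, but only Cb uses the letter C, so it is the correct spelling here.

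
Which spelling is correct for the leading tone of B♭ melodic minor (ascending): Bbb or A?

A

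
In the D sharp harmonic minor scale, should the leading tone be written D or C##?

C##

Each scale degree takes a distinct letter name. Degree 7 of a scale on D must use the letter C.
C## and D are enharmonically the same pitch, but only C## uses the letter C, so it is the correct spelling here.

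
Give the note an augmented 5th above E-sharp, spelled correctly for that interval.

B##

E up a perfect fifth is B, so the target letter is B.
From E#, an augmented fifth is 8 semitones up: B##.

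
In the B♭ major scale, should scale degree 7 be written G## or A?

A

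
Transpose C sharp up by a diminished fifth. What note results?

G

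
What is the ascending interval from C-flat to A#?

Counting letters C–D–E–F–G–A gives a sixth.
Cb→A# = 11 semitones, 2 wider than the major sixth (9), so doubly augmented.

doubly augmented sixth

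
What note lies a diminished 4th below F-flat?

C

A fourth below F lands on the letter C.
A diminished fourth spans 4 semitones, so Fb moves to pitch class 0. On the letter C that is C.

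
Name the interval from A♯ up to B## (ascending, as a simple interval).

The letter names run A→B, a span of 1 letter step, so the interval is some kind of second.
A# to B## is 3 semitones. A major second is 2, so 3 makes it augmented.

augmented second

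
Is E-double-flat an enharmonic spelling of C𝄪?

Ebb is pitch class 2; C## is pitch class 2.
All spellings map to pitch class 2, so they are enharmonically equivalent.

Yes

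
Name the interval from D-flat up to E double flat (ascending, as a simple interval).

minor second

Counting letters D–E gives a second.
Db→Ebb = 1 semitone, 1 narrower than the major second (2), so minor.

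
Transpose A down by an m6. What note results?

A down a major sixth is C, so the target letter is C.
From A, a minor sixth is 8 semitones down: C#.

C#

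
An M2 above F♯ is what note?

G#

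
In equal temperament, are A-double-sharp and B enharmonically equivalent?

A## is pitch class 11; B is pitch class 11.
All spellings map to pitch class 11, so they are enharmonically equivalent.

Yes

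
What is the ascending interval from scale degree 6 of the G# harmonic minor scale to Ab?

Scale degree 6 of G# harmonic minor is E.
E up to Ab: letters E→A make it a fourth; 4 semitones makes it diminished.

diminished fourth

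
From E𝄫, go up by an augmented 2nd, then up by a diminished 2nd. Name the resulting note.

Gbb

An augmented second up from Ebb is F (letter F, 3 semitones up).
A diminished second up from F is Gbb (letter G, 0 semitones up).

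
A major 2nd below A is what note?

G

A second below A lands on the letter G.
A major second spans 2 semitones, so A moves to pitch class 7. On the letter G that is G.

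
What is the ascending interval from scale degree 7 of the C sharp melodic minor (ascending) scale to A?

Scale degree 7 of C# melodic minor (ascending) is B#.
B# up to A: letters B→A make it a seventh; 9 semitones makes it diminished.

diminished seventh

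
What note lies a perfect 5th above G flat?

Db

G up a perfect fifth is D, so the target letter is D.
From Gb, a perfect fifth is 7 semitones up: Db.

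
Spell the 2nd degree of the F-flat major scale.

Gb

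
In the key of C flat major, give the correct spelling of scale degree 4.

Degree 4 takes the letter 3 steps above C, which is F.
In major, degree 4 sits 5 semitones above the tonic. Cb + 5 semitones is pitch class 4, spelled on F as Fb.

Fb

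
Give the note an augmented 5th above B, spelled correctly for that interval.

F##

B up a perfect fifth is F#, so the target letter is F.
From B, an augmented fifth is 8 semitones up: F##.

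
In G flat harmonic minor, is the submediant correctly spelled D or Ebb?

Each scale degree takes a distinct letter name. Degree 6 of a scale on G must use the letter E.
Ebb and D are enharmonically the same pitch, but only Ebb uses the letter E, so it is the correct spelling here.

Ebb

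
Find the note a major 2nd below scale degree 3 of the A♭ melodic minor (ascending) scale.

Scale degree 3 of Ab melodic minor (ascending) is Cb.
A major second (2 semitones) below Cb lands on the letter B, giving Bbb.

Bbb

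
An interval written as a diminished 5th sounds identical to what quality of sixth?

doubly diminished

A diminished fifth spans 6 semitones.
A sixth spanning 6 semitones is doubly diminished (the major sixth is 9).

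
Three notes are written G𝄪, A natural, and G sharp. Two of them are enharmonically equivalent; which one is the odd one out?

G#

In 12-tone equal temperament, enharmonic equivalents share a pitch class. G## is pitch class 9; A is pitch class 9; G# is pitch class 8.
G## and A share pitch class 9, while G# is pitch class 8.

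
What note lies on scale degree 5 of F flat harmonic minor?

The Fb harmonic minor scale runs Fb Gb Abb Bbb Cb Dbb Eb.
Degree 5 is Cb.

Cb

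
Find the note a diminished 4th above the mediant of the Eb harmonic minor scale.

Cbb

The mediant of Eb harmonic minor is Gb.
A diminished fourth (4 semitones) above Gb lands on the letter C, giving Cbb.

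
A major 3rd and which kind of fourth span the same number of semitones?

diminished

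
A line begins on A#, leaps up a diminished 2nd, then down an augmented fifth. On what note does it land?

A diminished second up from A# is Bb (letter B, 0 semitones up).
An augmented fifth down from Bb is Ebb (letter E, 8 semitones down).

Ebb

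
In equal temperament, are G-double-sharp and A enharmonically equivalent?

Yes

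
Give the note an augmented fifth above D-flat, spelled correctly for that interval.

D up a perfect fifth is A, so the target letter is A.
From Db, an augmented fifth is 8 semitones up: A.

A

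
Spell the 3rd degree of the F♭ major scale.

The Fb major scale runs Fb Gb Ab Bbb Cb Db Eb.
Degree 3 is Ab.

Ab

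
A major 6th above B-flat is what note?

G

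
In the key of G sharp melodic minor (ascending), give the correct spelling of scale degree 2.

A#

Degree 2 takes the letter 1 step above G, which is A.
In melodic minor (ascending), degree 2 sits 2 semitones above the tonic. G# + 2 semitones is pitch class 10, spelled on A as A#.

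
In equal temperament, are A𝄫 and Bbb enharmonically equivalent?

No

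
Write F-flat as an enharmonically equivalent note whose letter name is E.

Fb is pitch class 4. The letter E alone is pitch class 4.
Pitch class 4 on E needs no accidental: E.

E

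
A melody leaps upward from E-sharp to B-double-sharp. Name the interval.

augmented fifth

Counting letters E–F–G–A–B gives a fifth.
E#→B## = 8 semitones, 1 wider than the perfect fifth (7), so augmented.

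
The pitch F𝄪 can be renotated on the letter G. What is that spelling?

G

F## is pitch class 7. The letter G alone is pitch class 7.
Pitch class 7 on G needs no accidental: G.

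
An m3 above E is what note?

G

A third above E lands on the letter G.
A minor third spans 3 semitones, so E moves to pitch class 7. On the letter G that is G.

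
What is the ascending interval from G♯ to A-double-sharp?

augmented second

The letter names run G→A, a span of 1 letter step, so the interval is some kind of second.
G# to A## is 3 semitones. A major second is 2, so 3 makes it augmented.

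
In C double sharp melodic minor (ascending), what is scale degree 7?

The C## melodic minor (ascending) scale runs C## D## E# F## G## A## B##.
Degree 7 is B##.

B##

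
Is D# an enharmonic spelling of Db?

No

D# is pitch class 3; Db is pitch class 1.
The pitch classes differ (3 vs. 1), so they are not enharmonic equivalents.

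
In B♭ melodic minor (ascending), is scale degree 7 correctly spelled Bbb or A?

A

Each scale degree takes a distinct letter name. Degree 7 of a scale on B must use the letter A.
A and Bbb are enharmonically the same pitch, but only A uses the letter A, so it is the correct spelling here.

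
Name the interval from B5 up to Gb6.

diminished sixth

The letter names run B→G, a span of 5 letter steps, so the interval is some kind of sixth.
B to Gb is 7 semitones. A major sixth is 9, so 7 makes it diminished.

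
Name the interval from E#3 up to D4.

Counting letters E–F–G–A–B–C–D gives a seventh.
E#→D = 9 semitones, 2 narrower than the major seventh (11), so diminished.

diminished seventh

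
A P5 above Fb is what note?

A fifth above F lands on the letter C.
A perfect fifth spans 7 semitones, so Fb moves to pitch class 11. On the letter C that is Cb.

Cb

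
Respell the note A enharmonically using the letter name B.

Bbb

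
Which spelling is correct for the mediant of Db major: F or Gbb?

Each scale degree takes a distinct letter name. Degree 3 of a scale on D must use the letter F.
F and Gbb are enharmonically the same pitch, but only F uses the letter F, so it is the correct spelling here.

F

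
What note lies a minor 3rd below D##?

A third below D lands on the letter B.
A minor third spans 3 semitones, so D## moves to pitch class 1. On the letter B that is B##.

B##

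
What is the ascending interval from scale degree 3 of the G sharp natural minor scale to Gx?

augmented sixth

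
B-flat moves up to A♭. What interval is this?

minor seventh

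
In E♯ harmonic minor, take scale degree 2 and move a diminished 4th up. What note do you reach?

Scale degree 2 of E# harmonic minor is F##.
A diminished fourth (4 semitones) above F## lands on the letter B, giving B.

B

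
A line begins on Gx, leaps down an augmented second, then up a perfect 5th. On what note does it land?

C#

An augmented second down from G## is F# (letter F, 3 semitones down).
A perfect fifth up from F# is C# (letter C, 7 semitones up).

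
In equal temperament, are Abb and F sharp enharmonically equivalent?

No

Two spellings are enharmonically equivalent only if they share a pitch class.
Here Abb → 7, F# → 6; 6 ≠ 7, so they are not.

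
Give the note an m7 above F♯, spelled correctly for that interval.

A seventh above F lands on the letter E.
A minor seventh spans 10 semitones, so F# moves to pitch class 4. On the letter E that is E.

E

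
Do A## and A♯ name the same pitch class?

No

Two spellings are enharmonically equivalent only if they share a pitch class.
Here A## → 11, A# → 10; 10 ≠ 11, so they are not.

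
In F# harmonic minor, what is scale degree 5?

The F# harmonic minor scale runs F# G# A B C# D E#.
Degree 5 is C#.

C#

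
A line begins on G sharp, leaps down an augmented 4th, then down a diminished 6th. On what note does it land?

An augmented fourth down from G# is D (letter D, 6 semitones down).
A diminished sixth down from D is F## (letter F, 7 semitones down).

F##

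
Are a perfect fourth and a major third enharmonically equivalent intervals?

A perfect fourth spans 5 semitones; a major third spans 4.
The spans differ, so they are not enharmonic equivalents.

No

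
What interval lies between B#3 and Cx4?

major second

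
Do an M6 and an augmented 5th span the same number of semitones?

A major sixth spans 9 semitones; an augmented fifth spans 8.
The spans differ, so they are not enharmonic equivalents.

No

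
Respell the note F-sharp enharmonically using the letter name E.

F# is pitch class 6. The letter E alone is pitch class 4.
To reach pitch class 6 from E requires an offset of +2 semitones, i.e. double sharp: E##.

E##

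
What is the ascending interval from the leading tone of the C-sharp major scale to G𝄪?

major sixth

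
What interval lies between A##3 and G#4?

The letter names run A→G, a span of 6 letter steps, so the interval is some kind of seventh.
A## to G# is 9 semitones. A major seventh is 11, so 9 makes it diminished.

diminished seventh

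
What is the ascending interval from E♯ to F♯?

The letter names run E→F, a span of 1 letter step, so the interval is some kind of second.
E# to F# is 1 semitone. A major second is 2, so 1 makes it minor.

minor second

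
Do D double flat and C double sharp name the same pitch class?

Two spellings are enharmonically equivalent only if they share a pitch class.
Here Dbb → 0, C## → 2; 0 ≠ 2, so they are not.

No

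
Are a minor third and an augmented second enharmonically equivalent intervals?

Yes

A minor third spans 3 semitones; an augmented second spans 3.
They are enharmonically equivalent.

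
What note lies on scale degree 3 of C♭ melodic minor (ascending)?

Degree 3 takes the letter 2 steps above C, which is E.
In melodic minor (ascending), degree 3 sits 3 semitones above the tonic. Cb + 3 semitones is pitch class 2, spelled on E as Ebb.

Ebb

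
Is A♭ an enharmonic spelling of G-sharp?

Yes

Ab = pitch class 8 and G# = pitch class 8 — the same pitch class, so they are enharmonic equivalents.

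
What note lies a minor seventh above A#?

G#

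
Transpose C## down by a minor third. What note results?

A third below C lands on the letter A.
A minor third spans 3 semitones, so C## moves to pitch class 11. On the letter A that is A##.

A##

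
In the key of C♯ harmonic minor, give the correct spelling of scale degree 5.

The C# harmonic minor scale runs C# D# E F# G# A B#.
Degree 5 is G#.

G#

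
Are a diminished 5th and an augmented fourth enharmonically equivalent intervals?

Yes

A diminished fifth spans 6 semitones; an augmented fourth spans 6.
They are enharmonically equivalent.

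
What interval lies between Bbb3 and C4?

The letter names run B→C, a span of 1 letter step, so the interval is some kind of second.
Bbb to C is 3 semitones. A major second is 2, so 3 makes it augmented.

augmented second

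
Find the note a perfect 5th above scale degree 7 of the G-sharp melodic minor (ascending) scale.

Scale degree 7 of G# melodic minor (ascending) is F##.
A perfect fifth (7 semitones) above F## lands on the letter C, giving C##.

C##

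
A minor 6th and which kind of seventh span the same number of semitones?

A minor sixth spans 8 semitones.
A seventh spanning 8 semitones is doubly diminished (the major seventh is 11).

doubly diminished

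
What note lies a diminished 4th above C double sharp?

C up a perfect fourth is F, so the target letter is F.
From C##, a diminished fourth is 4 semitones up: F#.

F#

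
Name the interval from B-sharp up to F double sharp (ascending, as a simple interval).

Counting letters B–C–D–E–F gives a fifth.
B#→F## = 7 semitones, exactly the perfect fifth.

perfect fifth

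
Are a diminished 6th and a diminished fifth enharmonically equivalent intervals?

No

A diminished sixth spans 7 semitones; a diminished fifth spans 6.
The spans differ, so they are not enharmonic equivalents.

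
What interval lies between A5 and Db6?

diminished fourth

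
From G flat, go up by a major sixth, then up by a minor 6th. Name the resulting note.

Cb

A major sixth up from Gb is Eb (letter E, 9 semitones up).
A minor sixth up from Eb is Cb (letter C, 8 semitones up).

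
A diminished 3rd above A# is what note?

C

A up a major third is C#, so the target letter is C.
From A#, a diminished third is 2 semitones up: C.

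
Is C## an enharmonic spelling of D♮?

C## is pitch class 2; D is pitch class 2.
All spellings map to pitch class 2, so they are enharmonically equivalent.

Yes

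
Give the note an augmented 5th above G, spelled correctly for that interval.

A fifth above G lands on the letter D.
An augmented fifth spans 8 semitones, so G moves to pitch class 3. On the letter D that is D#.

D#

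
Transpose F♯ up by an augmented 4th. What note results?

A fourth above F lands on the letter B.
An augmented fourth spans 6 semitones, so F# moves to pitch class 0. On the letter B that is B#.

B#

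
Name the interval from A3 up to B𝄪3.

The letter names run A→B, a span of 1 letter step, so the interval is some kind of second.
A to B## is 4 semitones. A major second is 2, so 4 makes it doubly augmented.

doubly augmented second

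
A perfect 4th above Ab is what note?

Db

A up a perfect fourth is D, so the target letter is D.
From Ab, a perfect fourth is 5 semitones up: Db.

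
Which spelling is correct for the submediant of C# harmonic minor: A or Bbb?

A

Each scale degree takes a distinct letter name. Degree 6 of a scale on C must use the letter A.
A and Bbb are enharmonically the same pitch, but only A uses the letter A, so it is the correct spelling here.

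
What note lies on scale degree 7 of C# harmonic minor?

The C# harmonic minor scale runs C# D# E F# G# A B#.
Degree 7 is B#.

B#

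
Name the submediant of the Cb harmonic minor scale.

Degree 6 takes the letter 5 steps above C, which is A.
In harmonic minor, degree 6 sits 8 semitones above the tonic. Cb + 8 semitones is pitch class 7, spelled on A as Abb.

Abb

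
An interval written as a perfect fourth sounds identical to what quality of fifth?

A perfect fourth spans 5 semitones.
A fifth spanning 5 semitones is doubly diminished (the perfect fifth is 7).

doubly diminished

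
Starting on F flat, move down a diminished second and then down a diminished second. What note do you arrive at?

D##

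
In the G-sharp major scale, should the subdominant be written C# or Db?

C#

Each scale degree takes a distinct letter name. Degree 4 of a scale on G must use the letter C.
C# and Db are enharmonically the same pitch, but only C# uses the letter C, so it is the correct spelling here.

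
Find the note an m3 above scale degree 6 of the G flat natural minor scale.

Gbb

Scale degree 6 of Gb natural minor is Ebb.
A minor third (3 semitones) above Ebb lands on the letter G, giving Gbb.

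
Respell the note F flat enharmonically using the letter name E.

Fb is pitch class 4. The letter E alone is pitch class 4.
Pitch class 4 on E needs no accidental: E.

E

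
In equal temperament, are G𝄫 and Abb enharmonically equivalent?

No

Two spellings are enharmonically equivalent only if they share a pitch class.
Here Gbb → 5, Abb → 7; 5 ≠ 7, so they are not.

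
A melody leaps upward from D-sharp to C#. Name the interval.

minor seventh

The letter names run D→C, a span of 6 letter steps, so the interval is some kind of seventh.
D# to C# is 10 semitones. A major seventh is 11, so 10 makes it minor.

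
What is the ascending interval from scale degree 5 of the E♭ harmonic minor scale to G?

Scale degree 5 of Eb harmonic minor is Bb.
Bb up to G: letters B→G make it a sixth; 9 semitones makes it major.

major sixth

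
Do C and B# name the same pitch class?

C = pitch class 0 and B# = pitch class 0 — the same pitch class, so they are enharmonic equivalents.

Yes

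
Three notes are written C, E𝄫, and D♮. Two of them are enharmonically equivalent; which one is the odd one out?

In 12-tone equal temperament, enharmonic equivalents share a pitch class. C is pitch class 0; Ebb is pitch class 2; D is pitch class 2.
Ebb and D share pitch class 2, while C is pitch class 0.

C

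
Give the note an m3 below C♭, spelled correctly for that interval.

Ab

A third below C lands on the letter A.
A minor third spans 3 semitones, so Cb moves to pitch class 8. On the letter A that is Ab.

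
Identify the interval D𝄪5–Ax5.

perfect fifth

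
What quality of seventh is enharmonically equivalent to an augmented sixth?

An augmented sixth spans 10 semitones.
A seventh spanning 10 semitones is minor (the major seventh is 11).

minor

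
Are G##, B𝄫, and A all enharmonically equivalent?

G## is pitch class 9; Bbb is pitch class 9; A is pitch class 9.
All spellings map to pitch class 9, so they are enharmonically equivalent.

Yes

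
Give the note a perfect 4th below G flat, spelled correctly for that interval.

A fourth below G lands on the letter D.
A perfect fourth spans 5 semitones, so Gb moves to pitch class 1. On the letter D that is Db.

Db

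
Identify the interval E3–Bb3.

diminished fifth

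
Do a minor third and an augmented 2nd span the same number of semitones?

Yes

A minor third spans 3 semitones; an augmented second spans 3.
They are enharmonically equivalent.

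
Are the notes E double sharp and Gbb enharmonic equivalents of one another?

No

E## is pitch class 6; Gbb is pitch class 5.
The pitch classes differ (6 vs. 5), so they are not enharmonic equivalents.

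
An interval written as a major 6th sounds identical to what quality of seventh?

diminished

A major sixth spans 9 semitones.
A seventh spanning 9 semitones is diminished (the major seventh is 11).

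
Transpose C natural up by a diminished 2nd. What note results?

Dbb

A second above C lands on the letter D.
A diminished second spans 0 semitones, so C moves to pitch class 0. On the letter D that is Dbb.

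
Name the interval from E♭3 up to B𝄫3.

diminished fifth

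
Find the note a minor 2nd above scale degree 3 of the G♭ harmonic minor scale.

Scale degree 3 of Gb harmonic minor is Bbb.
A minor second (1 semitone) above Bbb lands on the letter C, giving Cbb.

Cbb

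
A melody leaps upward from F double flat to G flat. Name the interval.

augmented second

Counting letters F–G gives a second.
Fbb→Gb = 3 semitones, 1 wider than the major second (2), so augmented.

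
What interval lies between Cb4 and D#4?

doubly augmented second

The letter names run C→D, a span of 1 letter step, so the interval is some kind of second.
Cb to D# is 4 semitones. A major second is 2, so 4 makes it doubly augmented.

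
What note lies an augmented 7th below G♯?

G down a major seventh is Ab, so the target letter is A.
From G#, an augmented seventh is 12 semitones down: Ab.

Ab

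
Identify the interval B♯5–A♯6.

minor seventh

Counting letters B–C–D–E–F–G–A gives a seventh.
B#→A# = 10 semitones, 1 narrower than the major seventh (11), so minor.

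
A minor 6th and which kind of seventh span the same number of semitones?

A minor sixth spans 8 semitones.
A seventh spanning 8 semitones is doubly diminished (the major seventh is 11).

doubly diminished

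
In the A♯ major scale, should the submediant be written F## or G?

Each scale degree takes a distinct letter name. Degree 6 of a scale on A must use the letter F.
F## and G are enharmonically the same pitch, but only F## uses the letter F, so it is the correct spelling here.

F##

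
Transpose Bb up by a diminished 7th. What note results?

B up a major seventh is A#, so the target letter is A.
From Bb, a diminished seventh is 9 semitones up: Abb.

Abb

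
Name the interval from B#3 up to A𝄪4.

major seventh

Counting letters B–C–D–E–F–G–A gives a seventh.
B#→A## = 11 semitones, exactly the major seventh.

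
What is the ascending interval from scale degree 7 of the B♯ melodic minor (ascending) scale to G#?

Scale degree 7 of B# melodic minor (ascending) is A##.
A## up to G#: letters A→G make it a seventh; 9 semitones makes it diminished.

diminished seventh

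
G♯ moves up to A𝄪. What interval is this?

augmented second

The letter names run G→A, a span of 1 letter step, so the interval is some kind of second.
G# to A## is 3 semitones. A major second is 2, so 3 makes it augmented.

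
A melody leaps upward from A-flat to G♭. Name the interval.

The letter names run A→G, a span of 6 letter steps, so the interval is some kind of seventh.
Ab to Gb is 10 semitones. A major seventh is 11, so 10 makes it minor.

minor seventh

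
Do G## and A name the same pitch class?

Yes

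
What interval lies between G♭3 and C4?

augmented fourth

The letter names run G→C, a span of 3 letter steps, so the interval is some kind of fourth.
Gb to C is 6 semitones. A perfect fourth is 5, so 6 makes it augmented.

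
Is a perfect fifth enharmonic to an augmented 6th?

No

A perfect fifth spans 7 semitones; an augmented sixth spans 10.
The spans differ, so they are not enharmonic equivalents.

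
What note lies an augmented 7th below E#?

A seventh below E lands on the letter F.
An augmented seventh spans 12 semitones, so E# moves to pitch class 5. On the letter F that is F.

F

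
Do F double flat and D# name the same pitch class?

Yes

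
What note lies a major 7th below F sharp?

F down a major seventh is Gb, so the target letter is G.
From F#, a major seventh is 11 semitones down: G.

G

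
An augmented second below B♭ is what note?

Abb

A second below B lands on the letter A.
An augmented second spans 3 semitones, so Bb moves to pitch class 7. On the letter A that is Abb.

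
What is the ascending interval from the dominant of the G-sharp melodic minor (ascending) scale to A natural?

diminished fifth

The dominant of G# melodic minor (ascending) is D#.
D# up to A: letters D→A make it a fifth; 6 semitones makes it diminished.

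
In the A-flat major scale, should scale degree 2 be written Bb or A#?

Each scale degree takes a distinct letter name. Degree 2 of a scale on A must use the letter B.
Bb and A# are enharmonically the same pitch, but only Bb uses the letter B, so it is the correct spelling here.

Bb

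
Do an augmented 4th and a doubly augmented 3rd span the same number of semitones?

An augmented fourth spans 6 semitones; a doubly augmented third spans 6.
They are enharmonically equivalent.

Yes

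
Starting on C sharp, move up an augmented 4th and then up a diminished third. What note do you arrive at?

A

An augmented fourth up from C# is F## (letter F, 6 semitones up).
A diminished third up from F## is A (letter A, 2 semitones up).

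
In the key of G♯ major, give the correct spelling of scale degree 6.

The G# major scale runs G# A# B# C# D# E# F##.
Degree 6 is E#.

E#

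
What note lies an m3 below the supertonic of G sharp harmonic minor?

The supertonic of G# harmonic minor is A#.
A minor third (3 semitones) below A# lands on the letter F, giving F##.

F##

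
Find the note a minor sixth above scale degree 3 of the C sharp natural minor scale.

C

Scale degree 3 of C# natural minor is E.
A minor sixth (8 semitones) above E lands on the letter C, giving C.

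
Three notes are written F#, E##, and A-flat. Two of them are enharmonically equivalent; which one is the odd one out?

In 12-tone equal temperament, enharmonic equivalents share a pitch class. F# is pitch class 6; E## is pitch class 6; Ab is pitch class 8.
F# and E## share pitch class 6, while Ab is pitch class 8.

Ab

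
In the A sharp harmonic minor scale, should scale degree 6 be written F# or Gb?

Each scale degree takes a distinct letter name. Degree 6 of a scale on A must use the letter F.
F# and Gb are enharmonically the same pitch, but only F# uses the letter F, so it is the correct spelling here.

F#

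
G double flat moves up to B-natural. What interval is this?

Counting letters G–A–B gives a third.
Gbb→B = 6 semitones, 2 wider than the major third (4), so doubly augmented.

doubly augmented third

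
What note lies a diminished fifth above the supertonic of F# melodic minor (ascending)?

D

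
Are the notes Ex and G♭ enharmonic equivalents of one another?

E## is pitch class 6; Gb is pitch class 6.
All spellings map to pitch class 6, so they are enharmonically equivalent.

Yes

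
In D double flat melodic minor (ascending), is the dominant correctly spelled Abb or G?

Abb

Each scale degree takes a distinct letter name. Degree 5 of a scale on D must use the letter A.
Abb and G are enharmonically the same pitch, but only Abb uses the letter A, so it is the correct spelling here.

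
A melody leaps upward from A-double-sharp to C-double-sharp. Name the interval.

minor third

Counting letters A–B–C gives a third.
A##→C## = 3 semitones, 1 narrower than the major third (4), so minor.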